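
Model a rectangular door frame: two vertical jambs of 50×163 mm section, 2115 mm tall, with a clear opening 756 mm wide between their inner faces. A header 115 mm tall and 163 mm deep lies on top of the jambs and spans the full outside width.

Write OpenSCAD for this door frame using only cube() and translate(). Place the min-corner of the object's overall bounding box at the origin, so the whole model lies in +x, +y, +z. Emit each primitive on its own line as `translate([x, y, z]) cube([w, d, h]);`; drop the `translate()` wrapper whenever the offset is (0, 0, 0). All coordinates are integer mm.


cube([50, 163, 2115]);
translate([806, 0, 0]) cube([50, 163, 2115]);
translate([0, 0, 2115]) cube([856, 163, 115]);


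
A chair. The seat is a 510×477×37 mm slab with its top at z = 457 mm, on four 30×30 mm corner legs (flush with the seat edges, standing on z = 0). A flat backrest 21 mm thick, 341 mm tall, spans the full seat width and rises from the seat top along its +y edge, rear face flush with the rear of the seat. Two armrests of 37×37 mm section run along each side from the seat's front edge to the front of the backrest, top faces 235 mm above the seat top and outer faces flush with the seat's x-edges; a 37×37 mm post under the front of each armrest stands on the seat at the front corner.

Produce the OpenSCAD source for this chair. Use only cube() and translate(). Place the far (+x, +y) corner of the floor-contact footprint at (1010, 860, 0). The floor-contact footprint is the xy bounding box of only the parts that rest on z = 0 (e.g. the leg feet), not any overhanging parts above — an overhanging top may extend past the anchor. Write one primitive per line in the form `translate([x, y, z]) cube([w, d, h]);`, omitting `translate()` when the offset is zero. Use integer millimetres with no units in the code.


translate([500, 383, 420]) cube([510, 477, 37]);
translate([500, 383, 0]) cube([30, 30, 420]);
translate([980, 383, 0]) cube([30, 30, 420]);
translate([500, 830, 0]) cube([30, 30, 420]);
translate([980, 830, 0]) cube([30, 30, 420]);
translate([500, 839, 457]) cube([510, 21, 341]);
translate([500, 383, 655]) cube([37, 456, 37]);
translate([973, 383, 655]) cube([37, 456, 37]);
translate([500, 383, 457]) cube([37, 37, 198]);
translate([973, 383, 457]) cube([37, 37, 198]);


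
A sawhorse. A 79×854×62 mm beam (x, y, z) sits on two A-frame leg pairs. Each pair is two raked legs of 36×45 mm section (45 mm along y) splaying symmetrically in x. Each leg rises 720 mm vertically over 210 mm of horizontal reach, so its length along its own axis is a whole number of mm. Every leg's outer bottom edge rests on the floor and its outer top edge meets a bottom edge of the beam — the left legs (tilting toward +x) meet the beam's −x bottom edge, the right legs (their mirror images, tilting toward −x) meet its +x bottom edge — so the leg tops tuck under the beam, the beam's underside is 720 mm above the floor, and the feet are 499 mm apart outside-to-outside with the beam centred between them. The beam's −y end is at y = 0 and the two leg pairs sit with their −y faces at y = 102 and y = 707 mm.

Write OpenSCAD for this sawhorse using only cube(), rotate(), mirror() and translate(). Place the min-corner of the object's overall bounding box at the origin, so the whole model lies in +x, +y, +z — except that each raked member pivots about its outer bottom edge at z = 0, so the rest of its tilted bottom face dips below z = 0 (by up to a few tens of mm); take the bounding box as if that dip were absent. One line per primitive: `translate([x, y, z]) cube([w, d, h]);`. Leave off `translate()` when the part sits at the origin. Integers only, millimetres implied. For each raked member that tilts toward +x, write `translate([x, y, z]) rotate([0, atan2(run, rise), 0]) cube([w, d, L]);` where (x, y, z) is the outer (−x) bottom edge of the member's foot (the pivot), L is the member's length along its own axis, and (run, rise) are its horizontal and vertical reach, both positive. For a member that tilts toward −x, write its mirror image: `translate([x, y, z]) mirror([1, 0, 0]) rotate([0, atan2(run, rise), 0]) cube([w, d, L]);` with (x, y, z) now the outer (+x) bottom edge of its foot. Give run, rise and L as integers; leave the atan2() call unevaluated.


translate([210, 0, 720]) cube([79, 854, 62]);
translate([0, 102, 0]) rotate([0, atan2(210, 720), 0]) cube([36, 45, 750]);
translate([499, 102, 0]) mirror([1, 0, 0]) rotate([0, atan2(210, 720), 0]) cube([36, 45, 750]);
translate([0, 707, 0]) rotate([0, atan2(210, 720), 0]) cube([36, 45, 750]);
translate([499, 707, 0]) mirror([1, 0, 0]) rotate([0, atan2(210, 720), 0]) cube([36, 45, 750]);


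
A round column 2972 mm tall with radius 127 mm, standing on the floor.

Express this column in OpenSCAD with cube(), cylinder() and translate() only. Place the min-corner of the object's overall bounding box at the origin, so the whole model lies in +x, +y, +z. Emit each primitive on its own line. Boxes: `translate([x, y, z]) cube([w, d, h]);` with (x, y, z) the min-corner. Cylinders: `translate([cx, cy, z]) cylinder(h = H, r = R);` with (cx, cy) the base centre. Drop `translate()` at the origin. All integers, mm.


translate([127, 127, 0]) cylinder(h = 2972, r = 127);


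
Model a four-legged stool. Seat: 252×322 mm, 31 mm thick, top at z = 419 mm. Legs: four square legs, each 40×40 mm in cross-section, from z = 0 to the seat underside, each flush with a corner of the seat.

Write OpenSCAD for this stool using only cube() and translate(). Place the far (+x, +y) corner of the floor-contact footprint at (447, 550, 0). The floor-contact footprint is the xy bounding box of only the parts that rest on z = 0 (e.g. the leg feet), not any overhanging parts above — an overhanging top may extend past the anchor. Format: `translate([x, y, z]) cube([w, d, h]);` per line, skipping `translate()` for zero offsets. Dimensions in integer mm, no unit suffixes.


translate([195, 228, 388]) cube([252, 322, 31]);
translate([195, 228, 0]) cube([40, 40, 388]);
translate([407, 228, 0]) cube([40, 40, 388]);
translate([195, 510, 0]) cube([40, 40, 388]);
translate([407, 510, 0]) cube([40, 40, 388]);


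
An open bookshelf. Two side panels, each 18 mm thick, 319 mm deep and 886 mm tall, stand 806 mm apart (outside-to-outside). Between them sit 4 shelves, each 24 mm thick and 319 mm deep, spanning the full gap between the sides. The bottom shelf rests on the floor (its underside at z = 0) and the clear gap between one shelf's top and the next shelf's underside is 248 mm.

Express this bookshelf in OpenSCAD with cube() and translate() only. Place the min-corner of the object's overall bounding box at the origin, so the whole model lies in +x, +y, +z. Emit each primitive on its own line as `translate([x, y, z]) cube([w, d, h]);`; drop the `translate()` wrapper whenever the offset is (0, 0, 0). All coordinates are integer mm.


cube([18, 319, 886]);
translate([788, 0, 0]) cube([18, 319, 886]);
translate([18, 0, 0]) cube([770, 319, 24]);
translate([18, 0, 272]) cube([770, 319, 24]);
translate([18, 0, 544]) cube([770, 319, 24]);
translate([18, 0, 816]) cube([770, 319, 24]);


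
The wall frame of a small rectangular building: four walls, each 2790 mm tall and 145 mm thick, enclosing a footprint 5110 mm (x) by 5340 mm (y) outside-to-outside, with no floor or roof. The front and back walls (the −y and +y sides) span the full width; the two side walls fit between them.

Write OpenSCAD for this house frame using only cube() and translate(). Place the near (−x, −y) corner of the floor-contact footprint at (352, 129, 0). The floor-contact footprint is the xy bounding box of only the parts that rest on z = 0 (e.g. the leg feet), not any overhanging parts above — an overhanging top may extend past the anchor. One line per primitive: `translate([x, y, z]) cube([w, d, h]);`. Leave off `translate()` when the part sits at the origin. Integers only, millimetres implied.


translate([352, 129, 0]) cube([5110, 145, 2790]);
translate([352, 5324, 0]) cube([5110, 145, 2790]);
translate([352, 274, 0]) cube([145, 5050, 2790]);
translate([5317, 274, 0]) cube([145, 5050, 2790]);


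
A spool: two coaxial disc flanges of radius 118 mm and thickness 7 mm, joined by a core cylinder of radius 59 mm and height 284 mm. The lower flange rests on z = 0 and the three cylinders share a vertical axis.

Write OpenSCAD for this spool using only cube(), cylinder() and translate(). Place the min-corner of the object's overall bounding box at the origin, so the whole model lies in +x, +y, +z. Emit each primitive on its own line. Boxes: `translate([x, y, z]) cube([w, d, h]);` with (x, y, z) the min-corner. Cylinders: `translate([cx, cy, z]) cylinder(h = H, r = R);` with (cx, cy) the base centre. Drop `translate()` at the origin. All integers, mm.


translate([118, 118, 0]) cylinder(h = 7, r = 118);
translate([118, 118, 7]) cylinder(h = 284, r = 59);
translate([118, 118, 291]) cylinder(h = 7, r = 118);


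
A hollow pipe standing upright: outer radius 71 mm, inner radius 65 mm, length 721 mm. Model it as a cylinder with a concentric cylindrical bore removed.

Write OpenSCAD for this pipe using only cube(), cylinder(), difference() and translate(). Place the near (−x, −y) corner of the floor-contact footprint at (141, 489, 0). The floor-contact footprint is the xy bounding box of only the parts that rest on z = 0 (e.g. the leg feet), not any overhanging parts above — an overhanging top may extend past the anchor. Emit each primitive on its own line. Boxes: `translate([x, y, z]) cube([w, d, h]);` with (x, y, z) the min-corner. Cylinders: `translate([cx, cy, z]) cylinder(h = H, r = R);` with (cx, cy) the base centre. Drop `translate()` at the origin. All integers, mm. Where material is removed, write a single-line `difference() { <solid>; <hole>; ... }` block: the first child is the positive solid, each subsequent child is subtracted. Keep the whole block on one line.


difference() { translate([212, 560, 0]) cylinder(h = 721, r = 71); translate([212, 560, 0]) cylinder(h = 721, r = 65); }


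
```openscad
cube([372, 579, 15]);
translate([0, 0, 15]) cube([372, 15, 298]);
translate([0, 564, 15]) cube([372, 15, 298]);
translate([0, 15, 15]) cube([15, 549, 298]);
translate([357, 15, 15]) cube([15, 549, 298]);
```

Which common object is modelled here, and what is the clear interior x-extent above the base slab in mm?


An open box. The internal width is 342 mm.

A 372×579 base slab with four walls standing on it — an open box. The base is 372 mm wide and the walls are 15 mm thick, so the internal width is 372 − 2 × 15 = 342 mm.


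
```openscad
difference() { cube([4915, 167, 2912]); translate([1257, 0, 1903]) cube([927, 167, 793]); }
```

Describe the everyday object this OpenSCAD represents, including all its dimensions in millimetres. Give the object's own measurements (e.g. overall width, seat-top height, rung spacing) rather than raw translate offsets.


A wall 4915 mm long (x), 167 mm thick (y), 2912 mm tall, with a rectangular window opening cut through it. The opening is 927 mm wide and 793 mm tall; its sill is at z = 1903 mm and its near (−x) edge is 1257 mm from the wall's −x end. The opening passes through the full wall thickness.


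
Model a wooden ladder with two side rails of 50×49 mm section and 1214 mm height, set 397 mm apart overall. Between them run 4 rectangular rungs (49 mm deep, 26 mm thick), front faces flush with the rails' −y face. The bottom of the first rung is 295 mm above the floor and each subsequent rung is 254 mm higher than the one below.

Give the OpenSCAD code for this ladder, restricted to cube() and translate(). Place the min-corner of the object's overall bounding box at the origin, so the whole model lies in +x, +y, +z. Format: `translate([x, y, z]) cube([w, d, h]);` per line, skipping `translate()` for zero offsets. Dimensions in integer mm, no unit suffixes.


cube([50, 49, 1214]);
translate([347, 0, 0]) cube([50, 49, 1214]);
translate([50, 0, 295]) cube([297, 49, 26]);
translate([50, 0, 549]) cube([297, 49, 26]);
translate([50, 0, 803]) cube([297, 49, 26]);
translate([50, 0, 1057]) cube([297, 49, 26]);


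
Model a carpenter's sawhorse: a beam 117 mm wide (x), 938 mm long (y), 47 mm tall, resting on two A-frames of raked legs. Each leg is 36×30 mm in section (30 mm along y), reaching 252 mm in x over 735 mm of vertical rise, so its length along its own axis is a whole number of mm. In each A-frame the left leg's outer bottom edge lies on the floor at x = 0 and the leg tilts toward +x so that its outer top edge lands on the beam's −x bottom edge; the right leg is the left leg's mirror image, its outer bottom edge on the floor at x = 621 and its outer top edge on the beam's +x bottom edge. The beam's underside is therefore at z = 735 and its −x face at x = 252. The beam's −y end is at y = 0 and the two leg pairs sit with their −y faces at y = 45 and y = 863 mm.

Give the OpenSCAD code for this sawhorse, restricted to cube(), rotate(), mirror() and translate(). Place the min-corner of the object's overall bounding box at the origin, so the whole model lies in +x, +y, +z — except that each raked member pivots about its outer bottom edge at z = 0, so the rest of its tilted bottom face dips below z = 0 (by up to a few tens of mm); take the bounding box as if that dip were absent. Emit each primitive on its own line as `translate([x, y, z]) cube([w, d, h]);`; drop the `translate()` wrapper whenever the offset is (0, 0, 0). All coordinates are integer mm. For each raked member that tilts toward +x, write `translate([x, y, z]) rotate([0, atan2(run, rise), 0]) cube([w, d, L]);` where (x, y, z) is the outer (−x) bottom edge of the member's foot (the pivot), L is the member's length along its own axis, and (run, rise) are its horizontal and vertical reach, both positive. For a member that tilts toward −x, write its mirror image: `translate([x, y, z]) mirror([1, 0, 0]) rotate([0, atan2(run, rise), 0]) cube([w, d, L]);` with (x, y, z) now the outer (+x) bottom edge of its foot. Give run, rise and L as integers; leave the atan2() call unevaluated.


translate([252, 0, 735]) cube([117, 938, 47]);
translate([0, 45, 0]) rotate([0, atan2(252, 735), 0]) cube([36, 30, 777]);
translate([621, 45, 0]) mirror([1, 0, 0]) rotate([0, atan2(252, 735), 0]) cube([36, 30, 777]);
translate([0, 863, 0]) rotate([0, atan2(252, 735), 0]) cube([36, 30, 777]);
translate([621, 863, 0]) mirror([1, 0, 0]) rotate([0, atan2(252, 735), 0]) cube([36, 30, 777]);


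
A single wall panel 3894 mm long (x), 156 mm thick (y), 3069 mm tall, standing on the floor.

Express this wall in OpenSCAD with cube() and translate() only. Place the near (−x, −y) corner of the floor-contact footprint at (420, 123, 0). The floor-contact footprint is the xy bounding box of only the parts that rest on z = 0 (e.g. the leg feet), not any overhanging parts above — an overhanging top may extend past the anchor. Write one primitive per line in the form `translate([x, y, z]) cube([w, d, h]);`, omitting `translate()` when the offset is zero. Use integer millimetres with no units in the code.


translate([420, 123, 0]) cube([3894, 156, 3069]);


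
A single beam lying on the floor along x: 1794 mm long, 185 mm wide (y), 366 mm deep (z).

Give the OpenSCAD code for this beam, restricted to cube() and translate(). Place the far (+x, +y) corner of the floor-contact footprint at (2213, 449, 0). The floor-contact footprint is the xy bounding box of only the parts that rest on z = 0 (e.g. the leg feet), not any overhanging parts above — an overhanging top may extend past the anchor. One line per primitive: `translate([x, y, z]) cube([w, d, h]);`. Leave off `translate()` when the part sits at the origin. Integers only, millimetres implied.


translate([419, 264, 0]) cube([1794, 185, 366]);


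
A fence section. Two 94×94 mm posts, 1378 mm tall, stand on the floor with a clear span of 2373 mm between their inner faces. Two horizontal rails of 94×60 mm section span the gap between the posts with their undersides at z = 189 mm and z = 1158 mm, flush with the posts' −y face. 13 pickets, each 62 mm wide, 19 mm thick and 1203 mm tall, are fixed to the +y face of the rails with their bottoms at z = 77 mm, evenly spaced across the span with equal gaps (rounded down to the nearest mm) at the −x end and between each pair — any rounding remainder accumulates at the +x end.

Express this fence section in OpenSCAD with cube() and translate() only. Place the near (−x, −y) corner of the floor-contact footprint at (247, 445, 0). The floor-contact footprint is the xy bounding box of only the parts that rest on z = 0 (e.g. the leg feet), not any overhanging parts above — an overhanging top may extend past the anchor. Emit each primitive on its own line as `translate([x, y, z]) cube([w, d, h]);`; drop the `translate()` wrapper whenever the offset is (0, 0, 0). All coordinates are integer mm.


translate([247, 445, 0]) cube([94, 94, 1378]);
translate([2714, 445, 0]) cube([94, 94, 1378]);
translate([341, 445, 189]) cube([2373, 94, 60]);
translate([341, 445, 1158]) cube([2373, 94, 60]);
translate([452, 539, 77]) cube([62, 19, 1203]);
translate([625, 539, 77]) cube([62, 19, 1203]);
translate([798, 539, 77]) cube([62, 19, 1203]);
translate([971, 539, 77]) cube([62, 19, 1203]);
translate([1144, 539, 77]) cube([62, 19, 1203]);
translate([1317, 539, 77]) cube([62, 19, 1203]);
translate([1490, 539, 77]) cube([62, 19, 1203]);
translate([1663, 539, 77]) cube([62, 19, 1203]);
translate([1836, 539, 77]) cube([62, 19, 1203]);
translate([2009, 539, 77]) cube([62, 19, 1203]);
translate([2182, 539, 77]) cube([62, 19, 1203]);
translate([2355, 539, 77]) cube([62, 19, 1203]);
translate([2528, 539, 77]) cube([62, 19, 1203]);


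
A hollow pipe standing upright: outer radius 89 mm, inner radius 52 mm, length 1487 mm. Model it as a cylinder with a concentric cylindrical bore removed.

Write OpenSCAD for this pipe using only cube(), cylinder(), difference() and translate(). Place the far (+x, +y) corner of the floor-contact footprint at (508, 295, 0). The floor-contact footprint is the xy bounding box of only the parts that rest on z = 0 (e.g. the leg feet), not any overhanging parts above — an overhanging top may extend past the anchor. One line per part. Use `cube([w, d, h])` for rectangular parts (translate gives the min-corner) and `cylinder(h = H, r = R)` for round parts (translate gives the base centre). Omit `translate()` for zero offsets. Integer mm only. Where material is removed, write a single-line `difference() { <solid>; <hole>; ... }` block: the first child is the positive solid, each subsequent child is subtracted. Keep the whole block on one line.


difference() { translate([419, 206, 0]) cylinder(h = 1487, r = 89); translate([419, 206, 0]) cylinder(h = 1487, r = 52); }


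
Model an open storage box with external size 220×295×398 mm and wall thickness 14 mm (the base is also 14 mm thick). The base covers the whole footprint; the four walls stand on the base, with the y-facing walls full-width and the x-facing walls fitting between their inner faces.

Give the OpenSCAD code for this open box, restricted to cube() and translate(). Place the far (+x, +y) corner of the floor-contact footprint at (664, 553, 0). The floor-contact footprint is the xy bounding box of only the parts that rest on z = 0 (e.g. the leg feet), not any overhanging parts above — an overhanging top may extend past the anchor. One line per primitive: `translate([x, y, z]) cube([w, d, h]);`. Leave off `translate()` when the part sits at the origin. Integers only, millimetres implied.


translate([444, 258, 0]) cube([220, 295, 14]);
translate([444, 258, 14]) cube([220, 14, 384]);
translate([444, 539, 14]) cube([220, 14, 384]);
translate([444, 272, 14]) cube([14, 267, 384]);
translate([650, 272, 14]) cube([14, 267, 384]);


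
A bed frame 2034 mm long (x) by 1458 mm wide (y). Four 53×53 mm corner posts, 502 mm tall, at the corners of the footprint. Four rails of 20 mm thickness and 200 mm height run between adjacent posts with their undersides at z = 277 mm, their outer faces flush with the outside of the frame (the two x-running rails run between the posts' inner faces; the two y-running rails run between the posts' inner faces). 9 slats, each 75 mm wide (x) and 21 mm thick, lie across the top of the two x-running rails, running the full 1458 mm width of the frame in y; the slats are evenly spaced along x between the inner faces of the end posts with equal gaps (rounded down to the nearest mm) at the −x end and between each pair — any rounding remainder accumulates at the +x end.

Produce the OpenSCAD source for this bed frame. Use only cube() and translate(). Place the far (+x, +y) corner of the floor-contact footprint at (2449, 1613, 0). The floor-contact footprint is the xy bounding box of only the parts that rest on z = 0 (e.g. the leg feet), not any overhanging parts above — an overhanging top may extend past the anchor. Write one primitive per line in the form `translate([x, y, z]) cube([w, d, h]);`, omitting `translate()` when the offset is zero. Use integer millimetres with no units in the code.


// slat z = rail_z + rail_h = 277 + 200 = 477
// slat gap = ⌊(1928 − 9·75) / 10⌋ = 125
translate([415, 155, 0]) cube([53, 53, 502]);
translate([415, 1560, 0]) cube([53, 53, 502]);
translate([2396, 155, 0]) cube([53, 53, 502]);
translate([2396, 1560, 0]) cube([53, 53, 502]);
translate([468, 155, 277]) cube([1928, 20, 200]);
translate([468, 1593, 277]) cube([1928, 20, 200]);
translate([415, 208, 277]) cube([20, 1352, 200]);
translate([2429, 208, 277]) cube([20, 1352, 200]);
translate([593, 155, 477]) cube([75, 1458, 21]);
translate([793, 155, 477]) cube([75, 1458, 21]);
translate([993, 155, 477]) cube([75, 1458, 21]);
translate([1193, 155, 477]) cube([75, 1458, 21]);
translate([1393, 155, 477]) cube([75, 1458, 21]);
translate([1593, 155, 477]) cube([75, 1458, 21]);
translate([1793, 155, 477]) cube([75, 1458, 21]);
translate([1993, 155, 477]) cube([75, 1458, 21]);
translate([2193, 155, 477]) cube([75, 1458, 21]);


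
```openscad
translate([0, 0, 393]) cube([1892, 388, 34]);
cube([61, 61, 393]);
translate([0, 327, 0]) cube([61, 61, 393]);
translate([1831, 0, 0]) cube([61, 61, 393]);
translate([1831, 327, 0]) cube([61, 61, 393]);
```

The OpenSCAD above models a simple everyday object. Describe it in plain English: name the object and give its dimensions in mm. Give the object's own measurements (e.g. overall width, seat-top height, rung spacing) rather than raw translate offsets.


A bench: a 1892×388 mm seat slab, 34 mm thick, top at z = 427 mm, on four 61×61 mm square legs flush with the seat corners and standing on z = 0.


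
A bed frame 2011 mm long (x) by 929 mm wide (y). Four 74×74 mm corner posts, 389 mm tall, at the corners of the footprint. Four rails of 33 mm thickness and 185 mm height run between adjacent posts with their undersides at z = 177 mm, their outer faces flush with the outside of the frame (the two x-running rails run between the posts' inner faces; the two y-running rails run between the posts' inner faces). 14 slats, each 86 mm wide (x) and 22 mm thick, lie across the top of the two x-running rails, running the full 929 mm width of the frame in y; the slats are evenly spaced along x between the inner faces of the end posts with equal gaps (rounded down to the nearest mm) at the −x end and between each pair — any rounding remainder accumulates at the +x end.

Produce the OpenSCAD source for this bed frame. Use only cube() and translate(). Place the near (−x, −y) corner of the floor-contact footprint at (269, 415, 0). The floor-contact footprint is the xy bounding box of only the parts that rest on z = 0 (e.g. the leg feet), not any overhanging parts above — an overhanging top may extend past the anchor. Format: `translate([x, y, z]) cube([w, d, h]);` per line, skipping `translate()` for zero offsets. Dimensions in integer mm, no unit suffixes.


translate([269, 415, 0]) cube([74, 74, 389]);
translate([269, 1270, 0]) cube([74, 74, 389]);
translate([2206, 415, 0]) cube([74, 74, 389]);
translate([2206, 1270, 0]) cube([74, 74, 389]);
translate([343, 415, 177]) cube([1863, 33, 185]);
translate([343, 1311, 177]) cube([1863, 33, 185]);
translate([269, 489, 177]) cube([33, 781, 185]);
translate([2247, 489, 177]) cube([33, 781, 185]);
translate([386, 415, 362]) cube([86, 929, 22]);
translate([515, 415, 362]) cube([86, 929, 22]);
translate([644, 415, 362]) cube([86, 929, 22]);
translate([773, 415, 362]) cube([86, 929, 22]);
translate([902, 415, 362]) cube([86, 929, 22]);
translate([1031, 415, 362]) cube([86, 929, 22]);
translate([1160, 415, 362]) cube([86, 929, 22]);
translate([1289, 415, 362]) cube([86, 929, 22]);
translate([1418, 415, 362]) cube([86, 929, 22]);
translate([1547, 415, 362]) cube([86, 929, 22]);
translate([1676, 415, 362]) cube([86, 929, 22]);
translate([1805, 415, 362]) cube([86, 929, 22]);
translate([1934, 415, 362]) cube([86, 929, 22]);
translate([2063, 415, 362]) cube([86, 929, 22]);


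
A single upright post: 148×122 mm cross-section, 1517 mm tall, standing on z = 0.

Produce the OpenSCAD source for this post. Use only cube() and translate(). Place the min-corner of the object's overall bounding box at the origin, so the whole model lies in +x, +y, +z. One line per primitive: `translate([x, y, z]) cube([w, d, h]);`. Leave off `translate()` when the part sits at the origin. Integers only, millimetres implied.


cube([148, 122, 1517]);


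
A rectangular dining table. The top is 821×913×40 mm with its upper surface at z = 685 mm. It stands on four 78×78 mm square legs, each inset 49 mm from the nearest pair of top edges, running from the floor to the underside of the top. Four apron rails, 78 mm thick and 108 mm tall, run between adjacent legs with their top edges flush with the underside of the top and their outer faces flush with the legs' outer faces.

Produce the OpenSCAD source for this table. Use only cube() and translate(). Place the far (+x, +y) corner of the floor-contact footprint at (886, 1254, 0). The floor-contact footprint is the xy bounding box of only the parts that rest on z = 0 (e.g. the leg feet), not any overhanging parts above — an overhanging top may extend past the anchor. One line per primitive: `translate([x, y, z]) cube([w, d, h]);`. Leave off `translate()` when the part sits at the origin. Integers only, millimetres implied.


translate([114, 390, 645]) cube([821, 913, 40]);
translate([163, 439, 0]) cube([78, 78, 645]);
translate([808, 439, 0]) cube([78, 78, 645]);
translate([163, 1176, 0]) cube([78, 78, 645]);
translate([808, 1176, 0]) cube([78, 78, 645]);
translate([241, 439, 537]) cube([567, 78, 108]);
translate([241, 1176, 537]) cube([567, 78, 108]);
translate([163, 517, 537]) cube([78, 659, 108]);
translate([808, 517, 537]) cube([78, 659, 108]);


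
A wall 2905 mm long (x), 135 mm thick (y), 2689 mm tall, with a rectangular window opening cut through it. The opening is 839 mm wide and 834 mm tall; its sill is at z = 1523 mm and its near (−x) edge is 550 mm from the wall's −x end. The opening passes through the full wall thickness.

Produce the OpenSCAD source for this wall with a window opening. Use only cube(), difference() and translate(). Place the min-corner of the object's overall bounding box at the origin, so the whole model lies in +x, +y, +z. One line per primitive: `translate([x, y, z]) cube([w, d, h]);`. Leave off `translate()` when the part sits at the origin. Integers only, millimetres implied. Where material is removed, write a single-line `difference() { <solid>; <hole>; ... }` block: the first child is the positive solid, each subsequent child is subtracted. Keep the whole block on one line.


difference() { cube([2905, 135, 2689]); translate([550, 0, 1523]) cube([839, 135, 834]); }


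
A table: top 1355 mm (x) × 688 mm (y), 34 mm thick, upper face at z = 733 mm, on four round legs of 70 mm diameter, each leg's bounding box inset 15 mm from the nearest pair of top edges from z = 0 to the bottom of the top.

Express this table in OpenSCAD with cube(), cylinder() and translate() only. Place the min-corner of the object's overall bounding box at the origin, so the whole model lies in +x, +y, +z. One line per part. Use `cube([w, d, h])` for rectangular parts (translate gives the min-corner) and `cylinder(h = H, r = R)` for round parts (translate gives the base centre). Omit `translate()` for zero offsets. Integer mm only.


translate([0, 0, 699]) cube([1355, 688, 34]);
translate([50, 50, 0]) cylinder(h = 699, r = 35);
translate([1305, 50, 0]) cylinder(h = 699, r = 35);
translate([50, 638, 0]) cylinder(h = 699, r = 35);
translate([1305, 638, 0]) cylinder(h = 699, r = 35);


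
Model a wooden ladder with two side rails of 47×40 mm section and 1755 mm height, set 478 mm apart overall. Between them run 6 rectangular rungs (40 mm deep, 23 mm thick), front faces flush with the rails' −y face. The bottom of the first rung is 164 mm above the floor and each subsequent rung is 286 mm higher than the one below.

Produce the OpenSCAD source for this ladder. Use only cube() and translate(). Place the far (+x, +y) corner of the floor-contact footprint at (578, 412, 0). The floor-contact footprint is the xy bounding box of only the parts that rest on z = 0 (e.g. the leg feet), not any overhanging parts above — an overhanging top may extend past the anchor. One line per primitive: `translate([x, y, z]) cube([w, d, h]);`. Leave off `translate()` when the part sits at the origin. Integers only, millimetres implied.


translate([100, 372, 0]) cube([47, 40, 1755]);
translate([531, 372, 0]) cube([47, 40, 1755]);
translate([147, 372, 164]) cube([384, 40, 23]);
translate([147, 372, 450]) cube([384, 40, 23]);
translate([147, 372, 736]) cube([384, 40, 23]);
translate([147, 372, 1022]) cube([384, 40, 23]);
translate([147, 372, 1308]) cube([384, 40, 23]);
translate([147, 372, 1594]) cube([384, 40, 23]);


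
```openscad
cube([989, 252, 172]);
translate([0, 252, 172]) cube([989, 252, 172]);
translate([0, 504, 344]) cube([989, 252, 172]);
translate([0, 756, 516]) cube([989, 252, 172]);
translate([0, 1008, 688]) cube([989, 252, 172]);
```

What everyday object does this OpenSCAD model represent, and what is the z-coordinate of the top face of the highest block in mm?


A staircase. The total rise is 860 mm.

5 identical blocks, each offset up and back from the previous — a staircase. Each step is 172 mm tall and there are 5 of them, so the total rise is 5 × 172 = 860 mm.


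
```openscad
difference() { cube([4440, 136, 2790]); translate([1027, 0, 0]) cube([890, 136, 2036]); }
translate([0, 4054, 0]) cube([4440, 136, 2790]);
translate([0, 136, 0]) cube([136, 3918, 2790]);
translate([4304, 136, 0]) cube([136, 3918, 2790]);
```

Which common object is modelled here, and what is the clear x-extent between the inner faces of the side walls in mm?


A single room. The interior width is 4168 mm.

Four walls enclosing a rectangle with a door in the front wall — a room. Outside width 4440 minus two 136 mm walls gives 4168 mm.


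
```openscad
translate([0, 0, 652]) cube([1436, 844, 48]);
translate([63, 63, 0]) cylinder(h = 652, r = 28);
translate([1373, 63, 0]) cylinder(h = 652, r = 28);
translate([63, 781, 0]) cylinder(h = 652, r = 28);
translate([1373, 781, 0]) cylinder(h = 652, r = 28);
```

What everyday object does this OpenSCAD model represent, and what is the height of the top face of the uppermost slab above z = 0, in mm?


A table. The table height is 700 mm.

A 1436×844×48 slab sits at z = 652 on four Ø56 mm round legs — a table. The top surface is at 652 + 48 = 700 mm.


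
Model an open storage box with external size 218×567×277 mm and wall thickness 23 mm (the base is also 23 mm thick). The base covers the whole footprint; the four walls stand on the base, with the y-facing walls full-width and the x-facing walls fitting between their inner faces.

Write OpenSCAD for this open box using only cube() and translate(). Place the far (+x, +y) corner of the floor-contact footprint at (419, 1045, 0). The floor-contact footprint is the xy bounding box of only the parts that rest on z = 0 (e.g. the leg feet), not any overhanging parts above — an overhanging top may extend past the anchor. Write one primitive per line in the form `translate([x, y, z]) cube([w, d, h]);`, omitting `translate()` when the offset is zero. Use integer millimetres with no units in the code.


translate([201, 478, 0]) cube([218, 567, 23]);
translate([201, 478, 23]) cube([218, 23, 254]);
translate([201, 1022, 23]) cube([218, 23, 254]);
translate([201, 501, 23]) cube([23, 521, 254]);
translate([396, 501, 23]) cube([23, 521, 254]);


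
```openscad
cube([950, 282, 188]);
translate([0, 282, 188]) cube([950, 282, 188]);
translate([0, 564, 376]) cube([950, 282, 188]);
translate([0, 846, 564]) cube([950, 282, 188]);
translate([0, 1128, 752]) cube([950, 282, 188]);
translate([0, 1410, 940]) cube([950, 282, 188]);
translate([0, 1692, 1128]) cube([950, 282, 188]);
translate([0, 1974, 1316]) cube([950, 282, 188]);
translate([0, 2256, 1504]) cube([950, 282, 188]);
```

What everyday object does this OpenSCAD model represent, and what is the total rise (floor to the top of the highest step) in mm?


A staircase. The total rise is 1692 mm.

9 identical blocks, each offset up and back from the previous — a staircase. Each step is 188 mm tall and there are 9 of them, so the total rise is 9 × 188 = 1692 mm.


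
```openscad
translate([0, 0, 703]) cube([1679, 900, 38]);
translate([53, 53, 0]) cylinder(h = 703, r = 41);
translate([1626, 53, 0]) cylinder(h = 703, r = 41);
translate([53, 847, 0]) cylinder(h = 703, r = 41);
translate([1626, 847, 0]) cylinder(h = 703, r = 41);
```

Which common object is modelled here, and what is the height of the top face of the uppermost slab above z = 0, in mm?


A table. The table height is 741 mm.

A 1679×900×38 slab sits at z = 703 on four Ø82 mm round legs — a table. The top surface is at 703 + 38 = 741 mm.


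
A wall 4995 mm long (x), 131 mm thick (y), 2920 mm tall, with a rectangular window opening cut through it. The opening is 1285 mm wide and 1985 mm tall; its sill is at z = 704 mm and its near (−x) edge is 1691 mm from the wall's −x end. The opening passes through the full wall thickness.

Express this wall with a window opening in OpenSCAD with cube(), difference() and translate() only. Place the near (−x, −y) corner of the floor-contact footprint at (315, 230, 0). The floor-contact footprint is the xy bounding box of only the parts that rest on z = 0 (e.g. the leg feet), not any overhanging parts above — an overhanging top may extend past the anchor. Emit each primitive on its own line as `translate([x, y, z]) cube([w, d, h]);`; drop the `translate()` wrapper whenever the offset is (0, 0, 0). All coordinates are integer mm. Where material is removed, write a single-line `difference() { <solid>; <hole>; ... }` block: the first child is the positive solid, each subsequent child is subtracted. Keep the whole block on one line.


difference() { translate([315, 230, 0]) cube([4995, 131, 2920]); translate([2006, 230, 704]) cube([1285, 131, 1985]); }


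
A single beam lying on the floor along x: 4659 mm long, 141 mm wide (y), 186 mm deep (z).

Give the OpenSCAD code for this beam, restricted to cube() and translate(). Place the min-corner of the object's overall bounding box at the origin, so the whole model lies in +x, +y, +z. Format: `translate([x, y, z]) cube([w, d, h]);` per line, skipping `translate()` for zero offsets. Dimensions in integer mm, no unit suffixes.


cube([4659, 141, 186]);


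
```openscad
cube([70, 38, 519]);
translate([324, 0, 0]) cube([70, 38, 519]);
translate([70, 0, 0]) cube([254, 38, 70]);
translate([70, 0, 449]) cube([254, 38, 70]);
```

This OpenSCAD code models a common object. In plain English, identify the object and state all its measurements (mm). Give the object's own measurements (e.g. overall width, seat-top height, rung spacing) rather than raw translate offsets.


A rectangular picture frame lying in the x–z plane (depth along y). The opening is 254 mm wide (x) by 379 mm tall (z), surrounded by a border 70 mm wide on all four sides. The frame is 38 mm deep and is made of two full-height vertical stiles with two horizontal rails fitted between them.


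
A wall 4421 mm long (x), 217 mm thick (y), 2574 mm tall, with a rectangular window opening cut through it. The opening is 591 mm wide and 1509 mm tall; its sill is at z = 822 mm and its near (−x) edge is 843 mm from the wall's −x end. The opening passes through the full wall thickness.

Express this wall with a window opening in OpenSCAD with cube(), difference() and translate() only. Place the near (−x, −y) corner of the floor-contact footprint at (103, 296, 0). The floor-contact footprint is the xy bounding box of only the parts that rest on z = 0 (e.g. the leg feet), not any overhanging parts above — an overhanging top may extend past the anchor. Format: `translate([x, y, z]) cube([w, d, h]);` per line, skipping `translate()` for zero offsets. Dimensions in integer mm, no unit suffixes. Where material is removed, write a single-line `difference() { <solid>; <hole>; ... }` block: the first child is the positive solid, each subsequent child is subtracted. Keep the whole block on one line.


difference() { translate([103, 296, 0]) cube([4421, 217, 2574]); translate([946, 296, 822]) cube([591, 217, 1509]); }


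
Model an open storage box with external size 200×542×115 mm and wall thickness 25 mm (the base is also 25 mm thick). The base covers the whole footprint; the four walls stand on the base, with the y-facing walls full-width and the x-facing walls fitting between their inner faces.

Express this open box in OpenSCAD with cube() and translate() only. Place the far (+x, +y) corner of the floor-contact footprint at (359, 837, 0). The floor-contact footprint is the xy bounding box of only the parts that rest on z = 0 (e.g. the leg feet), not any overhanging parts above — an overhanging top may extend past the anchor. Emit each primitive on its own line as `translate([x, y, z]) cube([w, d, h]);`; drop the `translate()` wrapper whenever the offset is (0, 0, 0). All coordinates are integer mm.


translate([159, 295, 0]) cube([200, 542, 25]);
translate([159, 295, 25]) cube([200, 25, 90]);
translate([159, 812, 25]) cube([200, 25, 90]);
translate([159, 320, 25]) cube([25, 492, 90]);
translate([334, 320, 25]) cube([25, 492, 90]);


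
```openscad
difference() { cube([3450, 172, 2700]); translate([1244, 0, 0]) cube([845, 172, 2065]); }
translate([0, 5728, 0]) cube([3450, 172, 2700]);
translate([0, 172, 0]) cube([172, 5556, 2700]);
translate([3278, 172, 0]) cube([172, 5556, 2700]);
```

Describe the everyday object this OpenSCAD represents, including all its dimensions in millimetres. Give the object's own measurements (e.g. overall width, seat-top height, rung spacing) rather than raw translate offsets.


A single room: four walls, each 2700 mm tall and 172 mm thick, enclosing an outside footprint 3450×5900 mm (x × y), no floor or roof. The front and back walls (−y and +y sides) run the full x-width; the side walls fit between their inner faces. A door opening 845 mm wide and 2065 mm tall is cut through the front wall from the floor up, its −x edge 1244 mm from the wall's −x end.


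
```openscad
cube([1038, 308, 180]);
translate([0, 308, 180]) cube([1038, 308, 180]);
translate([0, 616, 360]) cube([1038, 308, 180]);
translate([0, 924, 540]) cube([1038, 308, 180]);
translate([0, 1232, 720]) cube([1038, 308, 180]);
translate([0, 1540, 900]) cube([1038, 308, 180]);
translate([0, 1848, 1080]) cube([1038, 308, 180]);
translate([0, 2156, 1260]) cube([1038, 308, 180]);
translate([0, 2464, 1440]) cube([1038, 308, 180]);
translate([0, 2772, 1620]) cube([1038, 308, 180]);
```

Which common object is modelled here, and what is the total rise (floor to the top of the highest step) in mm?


A staircase. The total rise is 1800 mm.

10 identical blocks, each offset up and back from the previous — a staircase. Each step is 180 mm tall and there are 10 of them, so the total rise is 10 × 180 = 1800 mm.
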